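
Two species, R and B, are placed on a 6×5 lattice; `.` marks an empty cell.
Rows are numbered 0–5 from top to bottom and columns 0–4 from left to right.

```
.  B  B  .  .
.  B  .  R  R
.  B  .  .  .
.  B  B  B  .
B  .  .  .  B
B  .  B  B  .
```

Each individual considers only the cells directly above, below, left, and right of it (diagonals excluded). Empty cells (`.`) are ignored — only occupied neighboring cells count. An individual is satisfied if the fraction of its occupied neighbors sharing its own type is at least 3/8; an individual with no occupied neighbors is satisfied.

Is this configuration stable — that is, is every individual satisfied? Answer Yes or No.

Yes

Row 0: (0,1)B 2/2 ✓ · (0,2)B 1/1 ✓
Row 1: (1,1)B 2/2 ✓ · (1,3)R 1/1 ✓ · (1,4)R 1/1 ✓
Row 2: (2,1)B 2/2 ✓
Row 3: (3,1)B 2/2 ✓ · (3,2)B 2/2 ✓ · (3,3)B 1/1 ✓
Row 4: (4,0)B 1/1 ✓ · (4,4)B 0/0 ✓
Row 5: (5,0)B 1/1 ✓ · (5,2)B 1/1 ✓ · (5,3)B 1/1 ✓
All meet the threshold, so the configuration is stable.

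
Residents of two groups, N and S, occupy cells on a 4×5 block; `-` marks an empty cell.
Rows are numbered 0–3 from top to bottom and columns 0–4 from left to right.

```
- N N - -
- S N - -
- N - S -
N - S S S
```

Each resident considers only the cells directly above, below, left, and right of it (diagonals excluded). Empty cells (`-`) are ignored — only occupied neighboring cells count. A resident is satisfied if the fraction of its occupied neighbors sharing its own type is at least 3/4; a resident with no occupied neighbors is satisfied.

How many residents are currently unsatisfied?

Row 0: (0,1)N 1/2 unhappy · (0,2)N 2/2 ok
Row 1: (1,1)S 0/3 unhappy · (1,2)N 1/2 unhappy
Row 2: (2,1)N 0/1 unhappy · (2,3)S 1/1 ok
Row 3: (3,0)N 0/0 ok · (3,2)S 1/1 ok · (3,3)S 3/3 ok · (3,4)S 1/1 ok
Unsatisfied: (0,1), (1,1), (1,2), (2,1) — 4 in total.

4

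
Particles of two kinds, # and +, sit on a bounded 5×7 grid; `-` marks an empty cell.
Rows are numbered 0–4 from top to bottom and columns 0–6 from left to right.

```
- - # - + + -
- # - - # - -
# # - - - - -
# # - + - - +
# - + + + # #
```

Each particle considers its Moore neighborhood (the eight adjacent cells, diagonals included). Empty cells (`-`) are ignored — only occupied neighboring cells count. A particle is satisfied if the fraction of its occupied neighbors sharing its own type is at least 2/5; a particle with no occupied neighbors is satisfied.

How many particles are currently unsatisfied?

(0,2)# 1/1 ✓
(0,4)+ 1/2 ✓
(0,5)+ 1/2 ✓
(1,1)# 3/3 ✓
(1,4)# 0/2 ✗
(2,0)# 4/4 ✓
(2,1)# 4/4 ✓
(3,0)# 4/4 ✓
(3,1)# 4/5 ✓
(3,3)+ 3/3 ✓
(3,6)+ 0/2 ✗
(4,0)# 2/2 ✓
(4,2)+ 2/3 ✓
(4,3)+ 3/3 ✓
(4,4)+ 2/3 ✓
(4,5)# 1/3 ✗
(4,6)# 1/2 ✓
Unsatisfied: (1,4), (3,6), (4,5) — 3 in total.

3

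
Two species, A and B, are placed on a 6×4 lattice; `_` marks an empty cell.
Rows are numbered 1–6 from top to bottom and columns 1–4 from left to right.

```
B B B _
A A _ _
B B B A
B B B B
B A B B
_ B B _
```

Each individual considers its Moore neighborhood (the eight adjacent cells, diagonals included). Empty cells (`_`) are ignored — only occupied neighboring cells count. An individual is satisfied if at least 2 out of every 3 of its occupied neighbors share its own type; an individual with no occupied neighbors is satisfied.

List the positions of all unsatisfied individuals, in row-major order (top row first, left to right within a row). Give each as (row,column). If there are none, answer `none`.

(1,1), (1,2), (1,3), (2,1), (2,2), (3,1), (3,4), (5,2)

Row 1: (1,1)B 1/3 unhappy · (1,2)B 2/4 unhappy · (1,3)B 1/2 unhappy
Row 2: (2,1)A 1/5 unhappy · (2,2)A 1/7 unhappy
Row 3: (3,1)B 3/5 unhappy · (3,2)B 5/7 ok · (3,3)B 4/6 ok · (3,4)A 0/3 unhappy
Row 4: (4,1)B 4/5 ok · (4,2)B 7/8 ok · (4,3)B 6/8 ok · (4,4)B 4/5 ok
Row 5: (5,1)B 3/4 ok · (5,2)A 0/7 unhappy · (5,3)B 6/7 ok · (5,4)B 4/4 ok
Row 6: (6,2)B 3/4 ok · (6,3)B 3/4 ok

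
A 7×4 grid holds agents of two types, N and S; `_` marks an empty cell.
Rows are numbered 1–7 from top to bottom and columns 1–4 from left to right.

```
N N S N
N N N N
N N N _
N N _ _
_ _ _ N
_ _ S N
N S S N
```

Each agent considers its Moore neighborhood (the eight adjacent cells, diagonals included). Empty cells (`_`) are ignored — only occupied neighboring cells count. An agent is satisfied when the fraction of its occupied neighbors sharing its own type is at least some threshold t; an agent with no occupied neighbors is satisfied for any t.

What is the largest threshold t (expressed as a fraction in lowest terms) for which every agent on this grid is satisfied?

0/1

(1,1)N 3/3
(1,2)N 4/5
(1,3)S 0/5
(1,4)N 2/3
(2,1)N 5/5
(2,2)N 7/8
(2,3)N 6/7
(2,4)N 3/4
(3,1)N 5/5
(3,2)N 7/7
(3,3)N 5/5
(4,1)N 3/3
(4,2)N 4/4
(5,4)N 1/2
(6,3)S 2/5
(6,4)N 2/4
(7,1)N 0/1
(7,2)S 2/3
(7,3)S 2/4
(7,4)N 1/3
The smallest same-type fraction is 0/5 at (1,3), which reduces to 0/1. Any threshold above that leaves this agent unsatisfied.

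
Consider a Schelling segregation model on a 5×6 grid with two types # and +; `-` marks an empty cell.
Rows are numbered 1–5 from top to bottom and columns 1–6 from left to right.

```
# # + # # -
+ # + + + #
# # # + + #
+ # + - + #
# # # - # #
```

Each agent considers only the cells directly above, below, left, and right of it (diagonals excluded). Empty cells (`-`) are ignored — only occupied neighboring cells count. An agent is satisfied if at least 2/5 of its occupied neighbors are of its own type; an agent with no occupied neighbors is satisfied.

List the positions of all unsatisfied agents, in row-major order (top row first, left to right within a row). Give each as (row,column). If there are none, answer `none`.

(1,1)# 1/2 ok
(1,2)# 2/3 ok
(1,3)+ 1/3 unhappy
(1,4)# 1/3 unhappy
(1,5)# 1/2 ok
(2,1)+ 0/3 unhappy
(2,2)# 2/4 ok
(2,3)+ 2/4 ok
(2,4)+ 3/4 ok
(2,5)+ 2/4 ok
(2,6)# 1/2 ok
(3,1)# 1/3 unhappy
(3,2)# 4/4 ok
(3,3)# 1/4 unhappy
(3,4)+ 2/3 ok
(3,5)+ 3/4 ok
(3,6)# 2/3 ok
(4,1)+ 0/3 unhappy
(4,2)# 2/4 ok
(4,3)+ 0/3 unhappy
(4,5)+ 1/3 unhappy
(4,6)# 2/3 ok
(5,1)# 1/2 ok
(5,2)# 3/3 ok
(5,3)# 1/2 ok
(5,5)# 1/2 ok
(5,6)# 2/2 ok

(1,3), (1,4), (2,1), (3,1), (3,3), (4,1), (4,3), (4,5)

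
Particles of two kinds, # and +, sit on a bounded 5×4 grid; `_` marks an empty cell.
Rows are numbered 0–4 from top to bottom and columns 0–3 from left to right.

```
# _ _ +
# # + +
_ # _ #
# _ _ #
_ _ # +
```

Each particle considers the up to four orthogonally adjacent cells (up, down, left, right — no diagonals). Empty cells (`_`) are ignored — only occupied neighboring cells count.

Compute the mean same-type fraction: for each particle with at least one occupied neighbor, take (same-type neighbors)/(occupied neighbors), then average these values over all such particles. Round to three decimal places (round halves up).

0.621

Row 0: (0,0)# 1/1 · (0,3)+ 1/1
Row 1: (1,0)# 2/2 · (1,1)# 2/3 · (1,2)+ 1/2 · (1,3)+ 2/3
Row 2: (2,1)# 1/1 · (2,3)# 1/2
Row 3: (3,0)# — no occupied neighbors · (3,3)# 1/2
Row 4: (4,2)# 0/1 · (4,3)+ 0/2
Sum over 11 particles: 1/1 + 1/1 + 2/2 + 2/3 + 1/2 + 2/3 + 1/1 + 1/2 + 1/2 + 0/1 + 0/2 = 41/6; mean = 41/6 ÷ 11 = 41/66 = 0.621212… → 0.621.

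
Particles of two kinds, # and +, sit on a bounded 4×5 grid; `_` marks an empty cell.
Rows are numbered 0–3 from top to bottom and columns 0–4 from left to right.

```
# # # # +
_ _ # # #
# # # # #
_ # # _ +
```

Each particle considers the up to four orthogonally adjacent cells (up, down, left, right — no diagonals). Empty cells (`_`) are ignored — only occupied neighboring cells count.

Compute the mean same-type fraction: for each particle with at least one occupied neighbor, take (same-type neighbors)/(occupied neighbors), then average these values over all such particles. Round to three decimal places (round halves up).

0.813

(0,0)# 1/1
(0,1)# 2/2
(0,2)# 3/3
(0,3)# 2/3
(0,4)+ 0/2
(1,2)# 3/3
(1,3)# 4/4
(1,4)# 2/3
(2,0)# 1/1
(2,1)# 3/3
(2,2)# 4/4
(2,3)# 3/3
(2,4)# 2/3
(3,1)# 2/2
(3,2)# 2/2
(3,4)+ 0/1
Sum over 16 particles: 1/1 + 2/2 + 3/3 + 2/3 + 0/2 + 3/3 + 4/4 + 2/3 + 1/1 + 3/3 + 4/4 + 3/3 + 2/3 + 2/2 + 2/2 + 0/1 = 13; mean = 13 ÷ 16 = 13/16 = 0.8125 → 0.813.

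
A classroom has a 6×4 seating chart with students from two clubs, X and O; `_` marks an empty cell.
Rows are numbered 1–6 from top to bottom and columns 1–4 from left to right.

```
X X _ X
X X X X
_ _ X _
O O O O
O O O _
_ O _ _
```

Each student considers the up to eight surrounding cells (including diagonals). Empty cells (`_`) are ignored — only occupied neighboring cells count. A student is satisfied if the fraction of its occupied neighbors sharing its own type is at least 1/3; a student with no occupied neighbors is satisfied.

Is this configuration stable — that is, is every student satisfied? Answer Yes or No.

(1,1)X 3/3 ✓
(1,2)X 4/4 ✓
(1,4)X 2/2 ✓
(2,1)X 3/3 ✓
(2,2)X 5/5 ✓
(2,3)X 5/5 ✓
(2,4)X 3/3 ✓
(3,3)X 3/6 ✓
(4,1)O 3/3 ✓
(4,2)O 5/6 ✓
(4,3)O 4/5 ✓
(4,4)O 2/3 ✓
(5,1)O 4/4 ✓
(5,2)O 6/6 ✓
(5,3)O 5/5 ✓
(6,2)O 3/3 ✓
All meet the threshold, so the configuration is stable.

Yes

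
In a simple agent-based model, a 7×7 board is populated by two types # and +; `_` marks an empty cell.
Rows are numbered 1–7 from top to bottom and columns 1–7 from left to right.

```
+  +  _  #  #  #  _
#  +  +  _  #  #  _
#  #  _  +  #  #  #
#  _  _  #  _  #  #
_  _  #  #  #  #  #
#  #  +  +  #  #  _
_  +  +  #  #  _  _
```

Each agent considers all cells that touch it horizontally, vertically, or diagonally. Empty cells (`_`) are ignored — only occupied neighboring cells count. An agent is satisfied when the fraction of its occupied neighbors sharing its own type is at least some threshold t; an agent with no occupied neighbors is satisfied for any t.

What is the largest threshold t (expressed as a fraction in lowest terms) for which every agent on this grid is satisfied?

Row 1: (1,1)+ 2/3 · (1,2)+ 3/4 · (1,4)# 2/3 · (1,5)# 4/4 · (1,6)# 3/3
Row 2: (2,1)# 2/5 · (2,2)+ 3/6 · (2,3)+ 3/5 · (2,5)# 6/7 · (2,6)# 6/6
Row 3: (3,1)# 3/4 · (3,2)# 3/5 · (3,4)+ 1/4 · (3,5)# 5/6 · (3,6)# 6/6 · (3,7)# 4/4
Row 4: (4,1)# 2/2 · (4,4)# 4/5 · (4,6)# 7/7 · (4,7)# 5/5
Row 5: (5,3)# 3/5 · (5,4)# 4/6 · (5,5)# 6/7 · (5,6)# 6/6 · (5,7)# 4/4
Row 6: (6,1)# 1/2 · (6,2)# 2/5 · (6,3)+ 3/7 · (6,4)+ 2/8 · (6,5)# 6/7 · (6,6)# 5/5
Row 7: (7,2)+ 2/4 · (7,3)+ 3/5 · (7,4)# 2/5 · (7,5)# 3/4
The smallest same-type fraction is 1/4 at (3,4), which reduces to 1/4. Any threshold above that leaves this agent unsatisfied.

1/4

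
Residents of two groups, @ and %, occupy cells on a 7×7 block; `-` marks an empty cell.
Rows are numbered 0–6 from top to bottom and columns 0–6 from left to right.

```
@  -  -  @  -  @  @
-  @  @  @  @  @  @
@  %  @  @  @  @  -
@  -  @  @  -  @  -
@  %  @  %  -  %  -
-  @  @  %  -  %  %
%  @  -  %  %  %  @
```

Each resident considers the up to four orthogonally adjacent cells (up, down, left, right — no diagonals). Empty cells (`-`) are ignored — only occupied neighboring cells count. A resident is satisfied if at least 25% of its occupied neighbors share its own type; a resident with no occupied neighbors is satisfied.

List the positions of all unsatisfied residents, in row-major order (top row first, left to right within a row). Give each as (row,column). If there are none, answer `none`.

(0,0)@ 0/0 ✓
(0,3)@ 1/1 ✓
(0,5)@ 2/2 ✓
(0,6)@ 2/2 ✓
(1,1)@ 1/2 ✓
(1,2)@ 3/3 ✓
(1,3)@ 4/4 ✓
(1,4)@ 3/3 ✓
(1,5)@ 4/4 ✓
(1,6)@ 2/2 ✓
(2,0)@ 1/2 ✓
(2,1)% 0/3 ✗
(2,2)@ 3/4 ✓
(2,3)@ 4/4 ✓
(2,4)@ 3/3 ✓
(2,5)@ 3/3 ✓
(3,0)@ 2/2 ✓
(3,2)@ 3/3 ✓
(3,3)@ 2/3 ✓
(3,5)@ 1/2 ✓
(4,0)@ 1/2 ✓
(4,1)% 0/3 ✗
(4,2)@ 2/4 ✓
(4,3)% 1/3 ✓
(4,5)% 1/2 ✓
(5,1)@ 2/3 ✓
(5,2)@ 2/3 ✓
(5,3)% 2/3 ✓
(5,5)% 3/3 ✓
(5,6)% 1/2 ✓
(6,0)% 0/1 ✗
(6,1)@ 1/2 ✓
(6,3)% 2/2 ✓
(6,4)% 2/2 ✓
(6,5)% 2/3 ✓
(6,6)@ 0/2 ✗

(2,1), (4,1), (6,0), (6,6)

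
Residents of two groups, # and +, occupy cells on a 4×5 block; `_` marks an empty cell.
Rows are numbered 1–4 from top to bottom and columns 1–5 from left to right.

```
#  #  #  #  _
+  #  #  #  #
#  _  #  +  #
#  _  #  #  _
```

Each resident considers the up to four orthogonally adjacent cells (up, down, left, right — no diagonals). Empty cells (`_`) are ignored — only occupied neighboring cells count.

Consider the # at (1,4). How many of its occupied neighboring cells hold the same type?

Occupied neighbors of (1,4): (2,4)=#, (1,3)=#.
Same type (#): 2 of 2.

2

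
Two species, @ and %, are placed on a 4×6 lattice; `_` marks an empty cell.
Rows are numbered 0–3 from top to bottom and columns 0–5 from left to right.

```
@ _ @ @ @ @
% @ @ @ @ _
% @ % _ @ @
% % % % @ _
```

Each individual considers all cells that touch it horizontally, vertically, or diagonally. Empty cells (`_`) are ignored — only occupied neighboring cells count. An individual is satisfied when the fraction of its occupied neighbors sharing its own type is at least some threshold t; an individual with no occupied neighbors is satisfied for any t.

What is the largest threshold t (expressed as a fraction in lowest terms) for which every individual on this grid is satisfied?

1/4

Row 0: (0,0)@ 1/2 · (0,2)@ 4/4 · (0,3)@ 5/5 · (0,4)@ 4/4 · (0,5)@ 2/2
Row 1: (1,0)% 1/4 · (1,1)@ 4/7 · (1,2)@ 5/6 · (1,3)@ 6/7 · (1,4)@ 6/6
Row 2: (2,0)% 3/5 · (2,1)@ 2/8 · (2,2)% 3/7 · (2,4)@ 4/5 · (2,5)@ 3/3
Row 3: (3,0)% 2/3 · (3,1)% 4/5 · (3,2)% 3/4 · (3,3)% 2/4 · (3,4)@ 2/3
The smallest same-type fraction is 1/4 at (1,0), which reduces to 1/4. Any threshold above that leaves this individual unsatisfied.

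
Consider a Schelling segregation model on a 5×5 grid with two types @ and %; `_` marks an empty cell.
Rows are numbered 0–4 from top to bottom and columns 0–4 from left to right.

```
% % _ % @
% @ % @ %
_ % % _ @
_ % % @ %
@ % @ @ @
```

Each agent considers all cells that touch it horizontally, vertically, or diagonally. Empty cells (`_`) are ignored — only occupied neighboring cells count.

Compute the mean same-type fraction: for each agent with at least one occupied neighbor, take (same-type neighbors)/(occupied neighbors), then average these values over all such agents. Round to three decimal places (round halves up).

Row 0: (0,0)% 2/3 · (0,1)% 3/4 · (0,3)% 2/4 · (0,4)@ 1/3
Row 1: (1,0)% 3/4 · (1,1)@ 0/6 · (1,2)% 4/6 · (1,3)@ 2/6 · (1,4)% 1/4
Row 2: (2,1)% 5/6 · (2,2)% 4/7 · (2,4)@ 2/4
Row 3: (3,1)% 4/6 · (3,2)% 4/7 · (3,3)@ 4/7 · (3,4)% 0/4
Row 4: (4,0)@ 0/2 · (4,1)% 2/4 · (4,2)@ 2/5 · (4,3)@ 3/5 · (4,4)@ 2/3
Sum over 21 agents: 2/3 + 3/4 + 2/4 + 1/3 + 3/4 + 0/6 + 4/6 + 2/6 + 1/4 + 5/6 + 4/7 + 2/4 + 4/6 + 4/7 + 4/7 + 0/4 + 0/2 + 2/4 + 2/5 + 3/5 + 2/3 = 851/84; mean = 851/84 ÷ 21 = 851/1764 = 0.482426… → 0.482.

0.482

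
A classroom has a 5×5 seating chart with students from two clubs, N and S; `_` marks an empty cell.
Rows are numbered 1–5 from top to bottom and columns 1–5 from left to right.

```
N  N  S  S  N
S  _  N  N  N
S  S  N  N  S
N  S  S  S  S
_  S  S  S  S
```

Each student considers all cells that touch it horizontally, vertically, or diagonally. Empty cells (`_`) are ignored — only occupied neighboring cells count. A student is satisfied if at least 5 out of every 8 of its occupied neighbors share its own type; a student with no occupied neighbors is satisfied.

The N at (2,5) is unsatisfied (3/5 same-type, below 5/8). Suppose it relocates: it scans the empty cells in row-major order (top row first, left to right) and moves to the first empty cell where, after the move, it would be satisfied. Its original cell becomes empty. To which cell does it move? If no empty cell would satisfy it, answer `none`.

Vacating (2,5). Empty cells in order:
  (2,2): 4/8 same-type → still unsatisfied.
  (5,1): 1/3 same-type → still unsatisfied.

none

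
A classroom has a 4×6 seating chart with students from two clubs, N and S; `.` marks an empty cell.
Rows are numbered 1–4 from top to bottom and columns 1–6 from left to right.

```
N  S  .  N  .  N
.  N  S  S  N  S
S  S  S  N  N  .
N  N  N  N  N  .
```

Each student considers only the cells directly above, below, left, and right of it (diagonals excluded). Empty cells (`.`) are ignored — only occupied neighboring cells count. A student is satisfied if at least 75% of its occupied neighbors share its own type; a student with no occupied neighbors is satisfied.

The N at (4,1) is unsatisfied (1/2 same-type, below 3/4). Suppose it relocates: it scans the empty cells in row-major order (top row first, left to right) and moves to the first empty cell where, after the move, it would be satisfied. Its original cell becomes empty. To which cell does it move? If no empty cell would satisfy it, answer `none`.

Vacating (4,1). Empty cells in order:
  (1,3): 1/3 same-type → still unsatisfied.
  (1,5): 3/3 same-type → satisfied — stop here.

(1,5)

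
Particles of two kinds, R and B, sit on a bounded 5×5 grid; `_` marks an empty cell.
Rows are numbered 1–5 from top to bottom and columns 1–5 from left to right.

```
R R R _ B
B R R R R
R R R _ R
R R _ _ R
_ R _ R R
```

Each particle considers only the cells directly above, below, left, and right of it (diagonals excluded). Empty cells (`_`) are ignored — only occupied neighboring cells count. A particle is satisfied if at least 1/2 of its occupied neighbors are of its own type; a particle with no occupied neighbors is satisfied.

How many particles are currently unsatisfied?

2

(1,1)R 1/2 satisfied
(1,2)R 3/3 satisfied
(1,3)R 2/2 satisfied
(1,5)B 0/1 not
(2,1)B 0/3 not
(2,2)R 3/4 satisfied
(2,3)R 4/4 satisfied
(2,4)R 2/2 satisfied
(2,5)R 2/3 satisfied
(3,1)R 2/3 satisfied
(3,2)R 4/4 satisfied
(3,3)R 2/2 satisfied
(3,5)R 2/2 satisfied
(4,1)R 2/2 satisfied
(4,2)R 3/3 satisfied
(4,5)R 2/2 satisfied
(5,2)R 1/1 satisfied
(5,4)R 1/1 satisfied
(5,5)R 2/2 satisfied
Unsatisfied: (1,5), (2,1) — 2 in total.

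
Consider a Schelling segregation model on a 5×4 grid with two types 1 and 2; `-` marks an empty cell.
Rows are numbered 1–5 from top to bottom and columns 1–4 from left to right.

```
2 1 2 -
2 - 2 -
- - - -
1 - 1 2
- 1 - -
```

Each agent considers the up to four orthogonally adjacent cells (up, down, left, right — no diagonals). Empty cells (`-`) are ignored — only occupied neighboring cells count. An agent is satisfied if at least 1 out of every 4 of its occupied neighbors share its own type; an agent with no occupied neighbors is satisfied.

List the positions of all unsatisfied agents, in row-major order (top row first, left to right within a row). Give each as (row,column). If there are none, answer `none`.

(1,2), (4,3), (4,4)

(1,1)2 1/2 ok
(1,2)1 0/2 unhappy
(1,3)2 1/2 ok
(2,1)2 1/1 ok
(2,3)2 1/1 ok
(4,1)1 0/0 ok
(4,3)1 0/1 unhappy
(4,4)2 0/1 unhappy
(5,2)1 0/0 ok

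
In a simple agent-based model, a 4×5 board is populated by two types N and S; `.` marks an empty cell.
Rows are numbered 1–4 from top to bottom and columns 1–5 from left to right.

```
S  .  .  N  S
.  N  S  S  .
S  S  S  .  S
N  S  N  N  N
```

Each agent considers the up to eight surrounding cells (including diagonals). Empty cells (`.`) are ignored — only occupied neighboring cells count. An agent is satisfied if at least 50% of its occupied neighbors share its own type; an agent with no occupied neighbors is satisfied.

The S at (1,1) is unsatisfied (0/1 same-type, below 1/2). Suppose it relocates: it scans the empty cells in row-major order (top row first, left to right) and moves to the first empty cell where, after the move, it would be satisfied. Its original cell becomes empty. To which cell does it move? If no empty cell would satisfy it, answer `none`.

Vacating (1,1). Empty cells in order:
  (1,2): 1/2 same-type → satisfied — stop here.

(1,2)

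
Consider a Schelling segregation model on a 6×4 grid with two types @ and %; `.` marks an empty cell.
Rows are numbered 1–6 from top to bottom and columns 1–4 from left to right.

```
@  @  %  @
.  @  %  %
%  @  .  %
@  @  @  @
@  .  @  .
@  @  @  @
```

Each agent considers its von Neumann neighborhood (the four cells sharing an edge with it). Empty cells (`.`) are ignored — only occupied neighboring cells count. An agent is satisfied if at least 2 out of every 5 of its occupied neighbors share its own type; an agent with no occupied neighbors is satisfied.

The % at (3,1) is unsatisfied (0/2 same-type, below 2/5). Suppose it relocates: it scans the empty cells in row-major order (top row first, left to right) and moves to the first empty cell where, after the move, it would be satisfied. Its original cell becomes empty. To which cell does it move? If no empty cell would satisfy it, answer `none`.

Vacating (3,1). Empty cells in order:
  (2,1): 0/2 same-type → still unsatisfied.
  (3,3): 2/4 same-type → satisfied — stop here.

(3,3)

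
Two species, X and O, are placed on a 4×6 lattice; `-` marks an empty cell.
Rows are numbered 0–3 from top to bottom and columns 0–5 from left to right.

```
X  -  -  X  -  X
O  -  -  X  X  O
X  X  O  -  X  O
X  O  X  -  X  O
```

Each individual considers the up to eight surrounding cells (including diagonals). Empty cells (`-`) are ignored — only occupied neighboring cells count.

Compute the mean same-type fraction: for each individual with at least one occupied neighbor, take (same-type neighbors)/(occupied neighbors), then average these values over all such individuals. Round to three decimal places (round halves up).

0.423

(0,0)X 0/1
(0,3)X 2/2
(0,5)X 1/2
(1,0)O 0/3
(1,3)X 3/4
(1,4)X 4/6
(1,5)O 1/4
(2,0)X 2/4
(2,1)X 3/6
(2,2)O 1/4
(2,4)X 3/6
(2,5)O 2/5
(3,0)X 2/3
(3,1)O 1/5
(3,2)X 1/3
(3,4)X 1/3
(3,5)O 1/3
Sum over 17 individuals: 0/1 + 2/2 + 1/2 + 0/3 + 3/4 + 4/6 + 1/4 + 2/4 + 3/6 + 1/4 + 3/6 + 2/5 + 2/3 + 1/5 + 1/3 + 1/3 + 1/3 = 431/60; mean = 431/60 ÷ 17 = 431/1020 = 0.422549… → 0.423.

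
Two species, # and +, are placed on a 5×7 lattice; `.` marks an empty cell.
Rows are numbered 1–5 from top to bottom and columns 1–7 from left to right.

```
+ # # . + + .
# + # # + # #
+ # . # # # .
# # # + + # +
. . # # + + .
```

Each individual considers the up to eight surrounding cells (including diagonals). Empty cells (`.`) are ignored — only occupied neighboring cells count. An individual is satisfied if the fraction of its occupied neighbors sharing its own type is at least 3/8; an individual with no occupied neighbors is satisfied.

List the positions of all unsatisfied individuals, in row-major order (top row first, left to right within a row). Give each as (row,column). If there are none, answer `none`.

Row 1: (1,1)+ 1/3 unhappy · (1,2)# 3/5 ok · (1,3)# 3/4 ok · (1,5)+ 2/4 ok · (1,6)+ 2/4 ok
Row 2: (2,1)# 2/5 ok · (2,2)+ 2/7 unhappy · (2,3)# 5/6 ok · (2,4)# 4/6 ok · (2,5)+ 2/7 unhappy · (2,6)# 3/6 ok · (2,7)# 2/3 ok
Row 3: (3,1)+ 1/5 unhappy · (3,2)# 5/7 ok · (3,4)# 4/7 ok · (3,5)# 5/8 ok · (3,6)# 4/7 ok
Row 4: (4,1)# 2/3 ok · (4,2)# 4/5 ok · (4,3)# 5/6 ok · (4,4)+ 2/7 unhappy · (4,5)+ 3/8 ok · (4,6)# 2/6 unhappy · (4,7)+ 1/3 unhappy
Row 5: (5,3)# 3/4 ok · (5,4)# 2/5 ok · (5,5)+ 3/5 ok · (5,6)+ 3/4 ok

(1,1), (2,2), (2,5), (3,1), (4,4), (4,6), (4,7)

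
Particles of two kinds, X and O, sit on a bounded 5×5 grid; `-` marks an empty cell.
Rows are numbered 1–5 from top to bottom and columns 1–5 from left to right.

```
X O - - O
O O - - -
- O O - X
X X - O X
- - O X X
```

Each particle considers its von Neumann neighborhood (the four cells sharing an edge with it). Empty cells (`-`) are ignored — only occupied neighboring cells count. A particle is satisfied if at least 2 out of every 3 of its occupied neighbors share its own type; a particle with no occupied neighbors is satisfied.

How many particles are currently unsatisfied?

Row 1: (1,1)X 0/2 ✗ · (1,2)O 1/2 ✗ · (1,5)O 0/0 ✓
Row 2: (2,1)O 1/2 ✗ · (2,2)O 3/3 ✓
Row 3: (3,2)O 2/3 ✓ · (3,3)O 1/1 ✓ · (3,5)X 1/1 ✓
Row 4: (4,1)X 1/1 ✓ · (4,2)X 1/2 ✗ · (4,4)O 0/2 ✗ · (4,5)X 2/3 ✓
Row 5: (5,3)O 0/1 ✗ · (5,4)X 1/3 ✗ · (5,5)X 2/2 ✓
Unsatisfied: (1,1), (1,2), (2,1), (4,2), (4,4), (5,3), (5,4) — 7 in total.

7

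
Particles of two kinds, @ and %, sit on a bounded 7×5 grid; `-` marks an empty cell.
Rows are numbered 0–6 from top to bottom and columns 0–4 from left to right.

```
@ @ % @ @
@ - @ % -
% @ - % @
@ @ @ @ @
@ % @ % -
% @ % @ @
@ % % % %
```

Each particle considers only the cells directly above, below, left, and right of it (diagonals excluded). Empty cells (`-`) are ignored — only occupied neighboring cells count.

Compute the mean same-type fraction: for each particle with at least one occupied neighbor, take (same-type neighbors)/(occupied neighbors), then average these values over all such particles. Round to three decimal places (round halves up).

(0,0)@ 2/2
(0,1)@ 1/2
(0,2)% 0/3
(0,3)@ 1/3
(0,4)@ 1/1
(1,0)@ 1/2
(1,2)@ 0/2
(1,3)% 1/3
(2,0)% 0/3
(2,1)@ 1/2
(2,3)% 1/3
(2,4)@ 1/2
(3,0)@ 2/3
(3,1)@ 3/4
(3,2)@ 3/3
(3,3)@ 2/4
(3,4)@ 2/2
(4,0)@ 1/3
(4,1)% 0/4
(4,2)@ 1/4
(4,3)% 0/3
(5,0)% 0/3
(5,1)@ 0/4
(5,2)% 1/4
(5,3)@ 1/4
(5,4)@ 1/2
(6,0)@ 0/2
(6,1)% 1/3
(6,2)% 3/3
(6,3)% 2/3
(6,4)% 1/2
Sum over 31 particles: 2/2 + 1/2 + 0/3 + 1/3 + 1/1 + 1/2 + 0/2 + 1/3 + 0/3 + 1/2 + 1/3 + 1/2 + 2/3 + 3/4 + 3/3 + 2/4 + 2/2 + 1/3 + 0/4 + 1/4 + 0/3 + 0/3 + 0/4 + 1/4 + 1/4 + 1/2 + 0/2 + 1/3 + 3/3 + 2/3 + 1/2 = 13; mean = 13 ÷ 31 = 13/31 = 0.419354… → 0.419.

0.419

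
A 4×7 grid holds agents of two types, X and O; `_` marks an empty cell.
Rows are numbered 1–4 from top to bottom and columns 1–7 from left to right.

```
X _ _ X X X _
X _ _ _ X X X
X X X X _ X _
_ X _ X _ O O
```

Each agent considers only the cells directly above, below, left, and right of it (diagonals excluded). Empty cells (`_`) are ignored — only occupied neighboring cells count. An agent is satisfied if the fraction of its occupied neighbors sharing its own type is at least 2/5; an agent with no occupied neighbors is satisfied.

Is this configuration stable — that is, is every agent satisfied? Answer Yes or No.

Row 1: (1,1)X 1/1 ok · (1,4)X 1/1 ok · (1,5)X 3/3 ok · (1,6)X 2/2 ok
Row 2: (2,1)X 2/2 ok · (2,5)X 2/2 ok · (2,6)X 4/4 ok · (2,7)X 1/1 ok
Row 3: (3,1)X 2/2 ok · (3,2)X 3/3 ok · (3,3)X 2/2 ok · (3,4)X 2/2 ok · (3,6)X 1/2 ok
Row 4: (4,2)X 1/1 ok · (4,4)X 1/1 ok · (4,6)O 1/2 ok · (4,7)O 1/1 ok
All meet the threshold, so the configuration is stable.

Yes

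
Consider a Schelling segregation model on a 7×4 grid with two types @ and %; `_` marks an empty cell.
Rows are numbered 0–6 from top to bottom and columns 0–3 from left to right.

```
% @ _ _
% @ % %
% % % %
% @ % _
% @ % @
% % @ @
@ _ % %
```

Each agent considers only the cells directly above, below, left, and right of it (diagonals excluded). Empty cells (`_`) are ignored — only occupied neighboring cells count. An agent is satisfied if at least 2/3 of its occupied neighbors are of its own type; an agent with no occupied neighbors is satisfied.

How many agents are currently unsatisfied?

(0,0)% 1/2 ✗
(0,1)@ 1/2 ✗
(1,0)% 2/3 ✓
(1,1)@ 1/4 ✗
(1,2)% 2/3 ✓
(1,3)% 2/2 ✓
(2,0)% 3/3 ✓
(2,1)% 2/4 ✗
(2,2)% 4/4 ✓
(2,3)% 2/2 ✓
(3,0)% 2/3 ✓
(3,1)@ 1/4 ✗
(3,2)% 2/3 ✓
(4,0)% 2/3 ✓
(4,1)@ 1/4 ✗
(4,2)% 1/4 ✗
(4,3)@ 1/2 ✗
(5,0)% 2/3 ✓
(5,1)% 1/3 ✗
(5,2)@ 1/4 ✗
(5,3)@ 2/3 ✓
(6,0)@ 0/1 ✗
(6,2)% 1/2 ✗
(6,3)% 1/2 ✗
Unsatisfied: (0,0), (0,1), (1,1), (2,1), (3,1), (4,1), (4,2), (4,3), (5,1), (5,2), (6,0), (6,2), (6,3) — 13 in total.

13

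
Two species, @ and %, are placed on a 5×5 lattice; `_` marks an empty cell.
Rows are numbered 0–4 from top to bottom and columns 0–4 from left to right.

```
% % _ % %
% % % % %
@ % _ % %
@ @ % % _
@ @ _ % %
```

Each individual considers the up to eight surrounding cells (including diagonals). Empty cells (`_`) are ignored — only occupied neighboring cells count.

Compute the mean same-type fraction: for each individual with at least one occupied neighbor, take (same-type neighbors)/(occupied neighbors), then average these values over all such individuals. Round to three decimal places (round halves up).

0.880

(0,0)% 3/3
(0,1)% 4/4
(0,3)% 4/4
(0,4)% 3/3
(1,0)% 4/5
(1,1)% 5/6
(1,2)% 6/6
(1,3)% 6/6
(1,4)% 5/5
(2,0)@ 2/5
(2,1)% 4/7
(2,3)% 6/6
(2,4)% 4/4
(3,0)@ 4/5
(3,1)@ 4/6
(3,2)% 4/6
(3,3)% 5/5
(4,0)@ 3/3
(4,1)@ 3/4
(4,3)% 3/3
(4,4)% 2/2
Sum over 21 individuals: 3/3 + 4/4 + 4/4 + 3/3 + 4/5 + 5/6 + 6/6 + 6/6 + 5/5 + 2/5 + 4/7 + 6/6 + 4/4 + 4/5 + 4/6 + 4/6 + 5/5 + 3/3 + 3/4 + 3/3 + 2/2 = 1553/84; mean = 1553/84 ÷ 21 = 1553/1764 = 0.880385… → 0.880.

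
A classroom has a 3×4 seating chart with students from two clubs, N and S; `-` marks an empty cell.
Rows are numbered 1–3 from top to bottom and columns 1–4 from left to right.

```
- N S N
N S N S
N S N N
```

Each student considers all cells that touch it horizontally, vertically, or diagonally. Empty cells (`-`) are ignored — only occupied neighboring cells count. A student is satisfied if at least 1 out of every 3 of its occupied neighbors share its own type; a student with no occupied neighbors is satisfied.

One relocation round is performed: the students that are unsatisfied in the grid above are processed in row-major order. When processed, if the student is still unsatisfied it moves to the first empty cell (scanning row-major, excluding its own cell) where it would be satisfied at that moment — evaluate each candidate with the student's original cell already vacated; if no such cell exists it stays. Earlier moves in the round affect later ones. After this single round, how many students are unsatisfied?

Initially unsatisfied (in order): (2,2), (2,4), (3,2).
  (2,2): no empty cell satisfies it; stays.
  (2,4) → (1,1).
  (3,2): no empty cell satisfies it; stays.
Resulting grid:
S N S N
N S N -
N S N N
Unsatisfied now: (1,3), (3,2).

2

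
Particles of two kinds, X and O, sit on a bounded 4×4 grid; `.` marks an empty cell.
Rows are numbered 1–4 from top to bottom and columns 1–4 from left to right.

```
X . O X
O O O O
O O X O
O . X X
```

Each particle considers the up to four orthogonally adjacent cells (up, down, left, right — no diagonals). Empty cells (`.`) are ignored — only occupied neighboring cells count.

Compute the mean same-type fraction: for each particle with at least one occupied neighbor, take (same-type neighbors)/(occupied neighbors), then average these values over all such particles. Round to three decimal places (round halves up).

0.595

(1,1)X 0/1
(1,3)O 1/2
(1,4)X 0/2
(2,1)O 2/3
(2,2)O 3/3
(2,3)O 3/4
(2,4)O 2/3
(3,1)O 3/3
(3,2)O 2/3
(3,3)X 1/4
(3,4)O 1/3
(4,1)O 1/1
(4,3)X 2/2
(4,4)X 1/2
Sum over 14 particles: 0/1 + 1/2 + 0/2 + 2/3 + 3/3 + 3/4 + 2/3 + 3/3 + 2/3 + 1/4 + 1/3 + 1/1 + 2/2 + 1/2 = 25/3; mean = 25/3 ÷ 14 = 25/42 = 0.595238… → 0.595.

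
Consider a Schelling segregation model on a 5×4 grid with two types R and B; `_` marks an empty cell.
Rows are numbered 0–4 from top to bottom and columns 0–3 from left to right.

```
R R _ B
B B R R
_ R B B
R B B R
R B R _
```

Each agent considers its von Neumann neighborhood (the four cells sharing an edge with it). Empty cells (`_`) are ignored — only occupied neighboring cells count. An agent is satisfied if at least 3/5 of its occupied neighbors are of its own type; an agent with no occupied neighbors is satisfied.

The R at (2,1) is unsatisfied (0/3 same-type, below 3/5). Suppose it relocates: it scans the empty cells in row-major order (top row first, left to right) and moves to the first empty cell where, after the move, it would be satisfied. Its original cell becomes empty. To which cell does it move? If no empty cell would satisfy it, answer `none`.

(0,2)

Vacating (2,1). Empty cells in order:
  (0,2): 2/3 same-type → satisfied — stop here.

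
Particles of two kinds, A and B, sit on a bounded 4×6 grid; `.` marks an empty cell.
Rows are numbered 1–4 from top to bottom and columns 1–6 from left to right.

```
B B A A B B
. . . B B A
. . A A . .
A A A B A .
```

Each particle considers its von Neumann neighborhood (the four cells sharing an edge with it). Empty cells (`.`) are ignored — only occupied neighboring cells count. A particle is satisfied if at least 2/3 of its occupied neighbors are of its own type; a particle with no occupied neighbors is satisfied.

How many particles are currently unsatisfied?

Row 1: (1,1)B 1/1 satisfied · (1,2)B 1/2 not · (1,3)A 1/2 not · (1,4)A 1/3 not · (1,5)B 2/3 satisfied · (1,6)B 1/2 not
Row 2: (2,4)B 1/3 not · (2,5)B 2/3 satisfied · (2,6)A 0/2 not
Row 3: (3,3)A 2/2 satisfied · (3,4)A 1/3 not
Row 4: (4,1)A 1/1 satisfied · (4,2)A 2/2 satisfied · (4,3)A 2/3 satisfied · (4,4)B 0/3 not · (4,5)A 0/1 not
Unsatisfied: (1,2), (1,3), (1,4), (1,6), (2,4), (2,6), (3,4), (4,4), (4,5) — 9 in total.

9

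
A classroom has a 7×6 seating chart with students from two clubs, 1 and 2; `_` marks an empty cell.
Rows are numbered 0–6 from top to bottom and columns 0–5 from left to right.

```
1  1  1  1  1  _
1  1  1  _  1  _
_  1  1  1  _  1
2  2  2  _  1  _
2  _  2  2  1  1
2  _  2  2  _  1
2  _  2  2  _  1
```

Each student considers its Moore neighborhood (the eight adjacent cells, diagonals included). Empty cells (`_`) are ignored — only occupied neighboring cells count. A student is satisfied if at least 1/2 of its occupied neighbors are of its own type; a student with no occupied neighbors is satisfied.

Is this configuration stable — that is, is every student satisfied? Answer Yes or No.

Yes

(0,0)1 3/3 ok
(0,1)1 5/5 ok
(0,2)1 4/4 ok
(0,3)1 4/4 ok
(0,4)1 2/2 ok
(1,0)1 4/4 ok
(1,1)1 7/7 ok
(1,2)1 7/7 ok
(1,4)1 4/4 ok
(2,1)1 4/7 ok
(2,2)1 4/6 ok
(2,3)1 4/5 ok
(2,5)1 2/2 ok
(3,0)2 2/3 ok
(3,1)2 4/6 ok
(3,2)2 3/6 ok
(3,4)1 4/5 ok
(4,0)2 3/3 ok
(4,2)2 5/5 ok
(4,3)2 4/6 ok
(4,4)1 3/5 ok
(4,5)1 3/3 ok
(5,0)2 2/2 ok
(5,2)2 5/5 ok
(5,3)2 5/6 ok
(5,5)1 3/3 ok
(6,0)2 1/1 ok
(6,2)2 3/3 ok
(6,3)2 3/3 ok
(6,5)1 1/1 ok
All meet the threshold, so the configuration is stable.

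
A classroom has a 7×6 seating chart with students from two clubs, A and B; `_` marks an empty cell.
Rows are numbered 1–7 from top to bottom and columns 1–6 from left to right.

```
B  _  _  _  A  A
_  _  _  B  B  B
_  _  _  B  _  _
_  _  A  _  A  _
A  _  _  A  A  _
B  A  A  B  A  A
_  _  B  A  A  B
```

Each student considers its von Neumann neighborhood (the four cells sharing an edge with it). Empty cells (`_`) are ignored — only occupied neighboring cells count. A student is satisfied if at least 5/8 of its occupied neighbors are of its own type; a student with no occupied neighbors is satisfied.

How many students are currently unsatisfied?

13

(1,1)B 0/0 satisfied
(1,5)A 1/2 not
(1,6)A 1/2 not
(2,4)B 2/2 satisfied
(2,5)B 2/3 satisfied
(2,6)B 1/2 not
(3,4)B 1/1 satisfied
(4,3)A 0/0 satisfied
(4,5)A 1/1 satisfied
(5,1)A 0/1 not
(5,4)A 1/2 not
(5,5)A 3/3 satisfied
(6,1)B 0/2 not
(6,2)A 1/2 not
(6,3)A 1/3 not
(6,4)B 0/4 not
(6,5)A 3/4 satisfied
(6,6)A 1/2 not
(7,3)B 0/2 not
(7,4)A 1/3 not
(7,5)A 2/3 satisfied
(7,6)B 0/2 not
Unsatisfied: (1,5), (1,6), (2,6), (5,1), (5,4), (6,1), (6,2), (6,3), (6,4), (6,6), (7,3), (7,4), (7,6) — 13 in total.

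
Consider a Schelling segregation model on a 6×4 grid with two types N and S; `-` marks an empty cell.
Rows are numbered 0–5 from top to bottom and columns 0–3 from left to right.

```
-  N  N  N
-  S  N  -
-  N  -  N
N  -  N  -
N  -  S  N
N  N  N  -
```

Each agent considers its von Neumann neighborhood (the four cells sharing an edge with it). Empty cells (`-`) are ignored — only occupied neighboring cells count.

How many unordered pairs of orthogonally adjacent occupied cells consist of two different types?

6

Scan each occupied cell's neighbors to the right and below so each pair is counted once.
From row 0: 1 unlike of 4 pairs (running 1/4).
From row 1: 2 unlike of 2 pairs (running 3/6).
From row 3: 1 unlike of 2 pairs (running 4/8).
From row 4: 2 unlike of 3 pairs (running 6/11).
From row 5: 0 unlike of 2 pairs (running 6/13).
Total adjacent occupied pairs: 13; unlike-type pairs: 6.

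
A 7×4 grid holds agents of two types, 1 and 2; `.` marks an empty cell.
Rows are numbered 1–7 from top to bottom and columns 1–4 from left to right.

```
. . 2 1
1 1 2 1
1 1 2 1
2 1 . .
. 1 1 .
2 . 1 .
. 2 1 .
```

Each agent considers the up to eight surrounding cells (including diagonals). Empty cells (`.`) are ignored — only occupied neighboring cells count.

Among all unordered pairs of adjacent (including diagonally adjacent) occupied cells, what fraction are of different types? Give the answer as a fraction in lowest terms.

Scan each occupied cell's neighbors to the right and below (and the two forward diagonals) so each pair is counted once.
From row 1: 4 unlike of 6 pairs (running 4/6).
From row 2: 6 unlike of 13 pairs (running 10/19).
From row 3: 5 unlike of 8 pairs (running 15/27).
From row 4: 2 unlike of 4 pairs (running 17/31).
From row 5: 1 unlike of 4 pairs (running 18/35).
From row 6: 1 unlike of 3 pairs (running 19/38).
From row 7: 1 unlike of 1 pairs (running 20/39).
Total adjacent occupied pairs: 39; unlike-type pairs: 20.
20/39 is already in lowest terms.

20/39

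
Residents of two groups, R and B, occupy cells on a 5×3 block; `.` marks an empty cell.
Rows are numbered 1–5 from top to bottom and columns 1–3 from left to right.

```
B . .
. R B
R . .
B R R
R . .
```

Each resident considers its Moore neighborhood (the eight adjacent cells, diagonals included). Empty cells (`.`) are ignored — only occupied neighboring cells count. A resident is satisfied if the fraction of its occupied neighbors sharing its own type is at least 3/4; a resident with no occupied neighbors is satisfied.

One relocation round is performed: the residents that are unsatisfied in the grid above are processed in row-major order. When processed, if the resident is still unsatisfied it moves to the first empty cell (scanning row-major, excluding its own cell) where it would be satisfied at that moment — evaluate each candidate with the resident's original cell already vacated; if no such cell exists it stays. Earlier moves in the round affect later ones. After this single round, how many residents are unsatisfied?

0

Initially unsatisfied (in order): (1,1), (2,2), (2,3), (3,1), (4,1), (5,1).
  (1,1): no empty cell satisfies it; stays.
  (2,2) → (5,2).
  (2,3): now satisfied by earlier moves; stays.
  (3,1) → (5,3).
  (4,1) → (1,2).
  (5,1): now satisfied by earlier moves; stays.
Resulting grid:
B B .
. . B
. . .
. R R
R R R
All satisfied now.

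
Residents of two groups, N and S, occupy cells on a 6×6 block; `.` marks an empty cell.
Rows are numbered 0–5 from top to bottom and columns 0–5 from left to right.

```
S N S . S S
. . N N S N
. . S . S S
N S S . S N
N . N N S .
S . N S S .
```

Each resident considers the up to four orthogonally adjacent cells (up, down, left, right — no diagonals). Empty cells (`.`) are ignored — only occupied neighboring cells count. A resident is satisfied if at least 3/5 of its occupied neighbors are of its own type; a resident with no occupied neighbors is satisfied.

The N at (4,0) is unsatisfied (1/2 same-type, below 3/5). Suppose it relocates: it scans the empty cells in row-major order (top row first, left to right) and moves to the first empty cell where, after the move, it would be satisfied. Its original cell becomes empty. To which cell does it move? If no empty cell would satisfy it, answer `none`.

(1,1)

Vacating (4,0). Empty cells in order:
  (0,3): 1/3 same-type → still unsatisfied.
  (1,0): 0/1 same-type → still unsatisfied.
  (1,1): 2/2 same-type → satisfied — stop here.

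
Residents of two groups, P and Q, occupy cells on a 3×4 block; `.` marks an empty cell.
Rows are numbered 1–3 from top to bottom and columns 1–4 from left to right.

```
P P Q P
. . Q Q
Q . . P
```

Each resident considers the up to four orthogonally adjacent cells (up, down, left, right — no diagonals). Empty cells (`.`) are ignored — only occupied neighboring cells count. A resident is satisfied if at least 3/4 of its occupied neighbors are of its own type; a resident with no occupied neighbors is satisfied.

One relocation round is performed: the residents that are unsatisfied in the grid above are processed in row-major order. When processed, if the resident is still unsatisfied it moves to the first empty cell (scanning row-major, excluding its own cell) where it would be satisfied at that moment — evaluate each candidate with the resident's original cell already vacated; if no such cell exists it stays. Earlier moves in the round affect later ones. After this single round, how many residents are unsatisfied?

Initially unsatisfied (in order): (1,2), (1,3), (1,4), (2,4), (3,4).
  (1,2): no empty cell satisfies it; stays.
  (1,3) → (3,2).
  (1,4): no empty cell satisfies it; stays.
  (2,4): no empty cell satisfies it; stays.
  (3,4): no empty cell satisfies it; stays.
Resulting grid:
P P . P
. . Q Q
Q Q . P
Unsatisfied now: (1,4), (2,4), (3,4).

3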